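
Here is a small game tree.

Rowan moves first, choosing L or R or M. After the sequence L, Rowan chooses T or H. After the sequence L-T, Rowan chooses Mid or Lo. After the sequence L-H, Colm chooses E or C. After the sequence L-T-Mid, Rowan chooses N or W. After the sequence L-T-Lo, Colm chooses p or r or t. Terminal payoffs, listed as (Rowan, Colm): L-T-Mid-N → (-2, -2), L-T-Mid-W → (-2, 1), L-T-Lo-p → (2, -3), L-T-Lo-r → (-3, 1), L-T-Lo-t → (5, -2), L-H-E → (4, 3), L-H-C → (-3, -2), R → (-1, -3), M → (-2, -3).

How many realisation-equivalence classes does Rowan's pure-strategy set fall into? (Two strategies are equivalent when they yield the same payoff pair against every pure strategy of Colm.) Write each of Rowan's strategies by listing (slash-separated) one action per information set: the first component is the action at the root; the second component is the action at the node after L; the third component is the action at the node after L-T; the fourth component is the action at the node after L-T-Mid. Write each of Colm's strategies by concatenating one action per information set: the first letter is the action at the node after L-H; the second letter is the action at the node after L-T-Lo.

6

Rowan has 24 pure strategies: L/T/Mid/N, L/T/Mid/W, L/T/Lo/N, L/T/Lo/W, L/H/Mid/N, L/H/Mid/W, L/H/Lo/N, L/H/Lo/W, R/T/Mid/N, R/T/Mid/W, R/T/Lo/N, R/T/Lo/W, R/H/Mid/N, R/H/Mid/W, R/H/Lo/N, R/H/Lo/W, M/T/Mid/N, M/T/Mid/W, M/T/Lo/N, M/T/Lo/W, M/H/Mid/N, M/H/Mid/W, M/H/Lo/N, M/H/Lo/W. Columns: Ep, Er, Et, Cp, Cr, Ct.
{L/T/Mid/N} → row (-2,-2) (-2,-2) (-2,-2) (-2,-2) (-2,-2) (-2,-2)
{L/T/Mid/W} → row (-2,1) (-2,1) (-2,1) (-2,1) (-2,1) (-2,1)
{L/T/Lo/N, L/T/Lo/W} → row (2,-3) (-3,1) (5,-2) (2,-3) (-3,1) (5,-2)
{L/H/Mid/N, L/H/Mid/W, L/H/Lo/N, L/H/Lo/W} → row (4,3) (4,3) (4,3) (-3,-2) (-3,-2) (-3,-2)
{R/T/Mid/N, R/T/Mid/W, R/T/Lo/N, R/T/Lo/W, R/H/Mid/N, R/H/Mid/W, R/H/Lo/N, R/H/Lo/W} → row (-1,-3) (-1,-3) (-1,-3) (-1,-3) (-1,-3) (-1,-3)
{M/T/Mid/N, M/T/Mid/W, M/T/Lo/N, M/T/Lo/W, M/H/Mid/N, M/H/Mid/W, M/H/Lo/N, M/H/Lo/W} → row (-2,-3) (-2,-3) (-2,-3) (-2,-3) (-2,-3) (-2,-3)
That's 6 distinct rows out of 24 strategies.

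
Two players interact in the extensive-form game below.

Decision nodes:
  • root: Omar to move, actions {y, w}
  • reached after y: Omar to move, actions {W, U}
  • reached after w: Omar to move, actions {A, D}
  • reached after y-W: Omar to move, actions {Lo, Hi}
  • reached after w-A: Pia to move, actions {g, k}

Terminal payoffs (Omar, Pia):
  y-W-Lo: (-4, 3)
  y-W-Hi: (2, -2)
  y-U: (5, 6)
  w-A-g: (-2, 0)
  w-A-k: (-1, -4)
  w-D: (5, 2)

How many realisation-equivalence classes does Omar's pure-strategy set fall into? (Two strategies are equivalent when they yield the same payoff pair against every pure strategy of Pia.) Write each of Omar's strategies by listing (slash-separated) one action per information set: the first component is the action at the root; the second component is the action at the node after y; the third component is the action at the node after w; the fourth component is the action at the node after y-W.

Omar has 16 pure strategies: y/W/A/Lo, y/W/A/Hi, y/W/D/Lo, y/W/D/Hi, y/U/A/Lo, y/U/A/Hi, y/U/D/Lo, y/U/D/Hi, w/W/A/Lo, w/W/A/Hi, w/W/D/Lo, w/W/D/Hi, w/U/A/Lo, w/U/A/Hi, w/U/D/Lo, w/U/D/Hi. Columns: g, k.
{y/W/A/Lo, y/W/D/Lo} → row (-4,3) (-4,3)
{y/W/A/Hi, y/W/D/Hi} → row (2,-2) (2,-2)
{y/U/A/Lo, y/U/A/Hi, y/U/D/Lo, y/U/D/Hi} → row (5,6) (5,6)
{w/W/A/Lo, w/W/A/Hi, w/U/A/Lo, w/U/A/Hi} → row (-2,0) (-1,-4)
{w/W/D/Lo, w/W/D/Hi, w/U/D/Lo, w/U/D/Hi} → row (5,2) (5,2)
That's 5 distinct rows out of 16 strategies.

5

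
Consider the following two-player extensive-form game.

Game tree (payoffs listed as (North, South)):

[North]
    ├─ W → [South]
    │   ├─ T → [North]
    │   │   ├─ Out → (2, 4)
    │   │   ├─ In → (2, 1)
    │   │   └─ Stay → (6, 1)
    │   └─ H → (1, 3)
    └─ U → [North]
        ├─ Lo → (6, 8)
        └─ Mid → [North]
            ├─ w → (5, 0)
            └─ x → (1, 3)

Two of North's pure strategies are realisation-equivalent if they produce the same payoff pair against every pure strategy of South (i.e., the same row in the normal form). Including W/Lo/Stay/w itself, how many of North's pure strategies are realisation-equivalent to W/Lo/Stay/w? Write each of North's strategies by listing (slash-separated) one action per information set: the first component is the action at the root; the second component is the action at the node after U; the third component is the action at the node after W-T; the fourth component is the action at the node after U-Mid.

Row for W/Lo/Stay/w (columns T, H): (6,1) (1,3).
Under W/Lo/Stay/w, North's choice at the node after U and at the node after U-Mid can never be reached regardless of what South does, so varying those choices leaves every outcome unchanged.
Holding the reachable choices fixed and varying the unreachable ones freely already gives 2 × 2 = 4 equivalent strategies.
No other strategy reproduces this row, so those 4 are the full class: W/Lo/Stay/w, W/Lo/Stay/x, W/Mid/Stay/w, W/Mid/Stay/x.

4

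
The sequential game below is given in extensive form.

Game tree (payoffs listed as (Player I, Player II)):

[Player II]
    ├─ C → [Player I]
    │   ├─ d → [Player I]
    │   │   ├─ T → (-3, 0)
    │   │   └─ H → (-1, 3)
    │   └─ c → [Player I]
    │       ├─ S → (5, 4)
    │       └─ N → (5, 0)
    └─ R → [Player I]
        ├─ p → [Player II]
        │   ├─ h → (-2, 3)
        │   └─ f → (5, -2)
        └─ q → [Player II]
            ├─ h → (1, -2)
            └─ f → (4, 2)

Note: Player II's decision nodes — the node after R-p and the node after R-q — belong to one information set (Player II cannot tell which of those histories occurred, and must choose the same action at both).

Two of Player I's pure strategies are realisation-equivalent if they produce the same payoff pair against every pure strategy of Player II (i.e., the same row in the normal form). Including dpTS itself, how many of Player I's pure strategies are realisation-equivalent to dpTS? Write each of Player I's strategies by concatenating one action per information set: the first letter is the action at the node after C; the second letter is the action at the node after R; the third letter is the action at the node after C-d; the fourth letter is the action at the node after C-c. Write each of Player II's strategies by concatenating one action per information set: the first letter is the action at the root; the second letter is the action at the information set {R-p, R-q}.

2

Row for dpTS (columns Ch, Cf, Rh, Rf): (-3,0) (-3,0) (-2,3) (5,-2).
Under dpTS, Player I's choice at the node after C-c can never be reached regardless of what Player II does, so varying those choices leaves every outcome unchanged.
Holding the reachable choices fixed and varying the unreachable one freely already gives 2 equivalent strategies.
No other strategy reproduces this row, so those 2 are the full class: dpTS, dpTN.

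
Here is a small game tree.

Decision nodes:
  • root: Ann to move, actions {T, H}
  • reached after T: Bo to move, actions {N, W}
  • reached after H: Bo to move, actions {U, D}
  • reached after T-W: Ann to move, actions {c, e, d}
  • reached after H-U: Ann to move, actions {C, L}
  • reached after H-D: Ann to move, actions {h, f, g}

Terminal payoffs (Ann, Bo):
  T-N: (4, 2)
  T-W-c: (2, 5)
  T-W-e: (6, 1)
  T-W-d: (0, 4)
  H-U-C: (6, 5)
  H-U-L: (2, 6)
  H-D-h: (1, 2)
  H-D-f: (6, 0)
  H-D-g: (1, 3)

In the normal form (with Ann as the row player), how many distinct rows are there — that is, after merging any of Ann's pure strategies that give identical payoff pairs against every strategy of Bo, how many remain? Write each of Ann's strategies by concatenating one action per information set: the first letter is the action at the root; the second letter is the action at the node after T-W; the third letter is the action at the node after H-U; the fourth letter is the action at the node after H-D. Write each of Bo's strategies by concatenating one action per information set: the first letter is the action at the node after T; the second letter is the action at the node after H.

Ann has 36 pure strategies: TcCh, TcCf, TcCg, TcLh, TcLf, TcLg, TeCh, TeCf, TeCg, TeLh, TeLf, TeLg, TdCh, TdCf, TdCg, TdLh, TdLf, TdLg, HcCh, HcCf, HcCg, HcLh, HcLf, HcLg, HeCh, HeCf, HeCg, HeLh, HeLf, HeLg, HdCh, HdCf, HdCg, HdLh, HdLf, HdLg. Columns: NU, ND, WU, WD.
{TcCh, TcCf, TcCg, TcLh, TcLf, TcLg} → row (4,2) (4,2) (2,5) (2,5)
{TeCh, TeCf, TeCg, TeLh, TeLf, TeLg} → row (4,2) (4,2) (6,1) (6,1)
{TdCh, TdCf, TdCg, TdLh, TdLf, TdLg} → row (4,2) (4,2) (0,4) (0,4)
{HcCh, HeCh, HdCh} → row (6,5) (1,2) (6,5) (1,2)
{HcCf, HeCf, HdCf} → row (6,5) (6,0) (6,5) (6,0)
{HcCg, HeCg, HdCg} → row (6,5) (1,3) (6,5) (1,3)
{HcLh, HeLh, HdLh} → row (2,6) (1,2) (2,6) (1,2)
{HcLf, HeLf, HdLf} → row (2,6) (6,0) (2,6) (6,0)
{HcLg, HeLg, HdLg} → row (2,6) (1,3) (2,6) (1,3)
That's 9 distinct rows out of 36 strategies.

9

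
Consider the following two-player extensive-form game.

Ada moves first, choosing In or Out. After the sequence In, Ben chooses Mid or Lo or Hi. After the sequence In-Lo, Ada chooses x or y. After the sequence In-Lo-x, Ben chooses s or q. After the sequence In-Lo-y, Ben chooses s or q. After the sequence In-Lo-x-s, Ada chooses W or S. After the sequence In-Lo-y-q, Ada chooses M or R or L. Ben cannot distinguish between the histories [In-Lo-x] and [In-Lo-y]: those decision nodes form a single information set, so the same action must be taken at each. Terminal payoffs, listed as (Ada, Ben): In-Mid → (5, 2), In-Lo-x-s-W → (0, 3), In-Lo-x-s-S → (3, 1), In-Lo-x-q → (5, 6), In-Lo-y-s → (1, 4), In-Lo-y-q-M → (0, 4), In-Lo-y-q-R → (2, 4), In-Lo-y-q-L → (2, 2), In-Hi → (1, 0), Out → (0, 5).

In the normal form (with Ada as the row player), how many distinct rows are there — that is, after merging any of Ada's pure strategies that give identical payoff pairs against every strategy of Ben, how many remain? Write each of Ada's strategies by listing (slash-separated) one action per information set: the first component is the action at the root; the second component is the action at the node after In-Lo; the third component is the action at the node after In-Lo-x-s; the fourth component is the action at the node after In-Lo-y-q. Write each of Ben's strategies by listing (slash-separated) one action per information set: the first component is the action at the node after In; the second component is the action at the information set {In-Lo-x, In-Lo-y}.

6

Ada has 24 pure strategies: In/x/W/M, In/x/W/R, In/x/W/L, In/x/S/M, In/x/S/R, In/x/S/L, In/y/W/M, In/y/W/R, In/y/W/L, In/y/S/M, In/y/S/R, In/y/S/L, Out/x/W/M, Out/x/W/R, Out/x/W/L, Out/x/S/M, Out/x/S/R, Out/x/S/L, Out/y/W/M, Out/y/W/R, Out/y/W/L, Out/y/S/M, Out/y/S/R, Out/y/S/L. Columns: Mid/s, Mid/q, Lo/s, Lo/q, Hi/s, Hi/q.
{In/x/W/M, In/x/W/R, In/x/W/L} → row (5,2) (5,2) (0,3) (5,6) (1,0) (1,0)
{In/x/S/M, In/x/S/R, In/x/S/L} → row (5,2) (5,2) (3,1) (5,6) (1,0) (1,0)
{In/y/W/M, In/y/S/M} → row (5,2) (5,2) (1,4) (0,4) (1,0) (1,0)
{In/y/W/R, In/y/S/R} → row (5,2) (5,2) (1,4) (2,4) (1,0) (1,0)
{In/y/W/L, In/y/S/L} → row (5,2) (5,2) (1,4) (2,2) (1,0) (1,0)
{Out/x/W/M, Out/x/W/R, Out/x/W/L, Out/x/S/M, Out/x/S/R, Out/x/S/L, Out/y/W/M, Out/y/W/R, Out/y/W/L, Out/y/S/M, Out/y/S/R, Out/y/S/L} → row (0,5) (0,5) (0,5) (0,5) (0,5) (0,5)
That's 6 distinct rows out of 24 strategies.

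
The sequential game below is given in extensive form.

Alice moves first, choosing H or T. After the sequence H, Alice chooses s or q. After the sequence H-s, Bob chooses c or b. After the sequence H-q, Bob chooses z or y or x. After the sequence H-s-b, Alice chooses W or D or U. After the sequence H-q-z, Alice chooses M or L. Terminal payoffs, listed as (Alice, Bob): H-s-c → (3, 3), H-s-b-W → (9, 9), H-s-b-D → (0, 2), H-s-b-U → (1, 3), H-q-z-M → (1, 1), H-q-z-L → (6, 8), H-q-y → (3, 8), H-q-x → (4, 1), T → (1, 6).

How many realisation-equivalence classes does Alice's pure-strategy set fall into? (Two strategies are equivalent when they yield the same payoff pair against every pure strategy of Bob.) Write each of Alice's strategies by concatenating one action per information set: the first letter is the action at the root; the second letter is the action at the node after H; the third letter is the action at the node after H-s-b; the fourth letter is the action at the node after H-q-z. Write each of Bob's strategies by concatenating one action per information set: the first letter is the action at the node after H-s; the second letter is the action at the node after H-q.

Alice has 24 pure strategies: HsWM, HsWL, HsDM, HsDL, HsUM, HsUL, HqWM, HqWL, HqDM, HqDL, HqUM, HqUL, TsWM, TsWL, TsDM, TsDL, TsUM, TsUL, TqWM, TqWL, TqDM, TqDL, TqUM, TqUL. Columns: cz, cy, cx, bz, by, bx.
{HsWM, HsWL} → row (3,3) (3,3) (3,3) (9,9) (9,9) (9,9)
{HsDM, HsDL} → row (3,3) (3,3) (3,3) (0,2) (0,2) (0,2)
{HsUM, HsUL} → row (3,3) (3,3) (3,3) (1,3) (1,3) (1,3)
{HqWM, HqDM, HqUM} → row (1,1) (3,8) (4,1) (1,1) (3,8) (4,1)
{HqWL, HqDL, HqUL} → row (6,8) (3,8) (4,1) (6,8) (3,8) (4,1)
{TsWM, TsWL, TsDM, TsDL, TsUM, TsUL, TqWM, TqWL, TqDM, TqDL, TqUM, TqUL} → row (1,6) (1,6) (1,6) (1,6) (1,6) (1,6)
That's 6 distinct rows out of 24 strategies.

6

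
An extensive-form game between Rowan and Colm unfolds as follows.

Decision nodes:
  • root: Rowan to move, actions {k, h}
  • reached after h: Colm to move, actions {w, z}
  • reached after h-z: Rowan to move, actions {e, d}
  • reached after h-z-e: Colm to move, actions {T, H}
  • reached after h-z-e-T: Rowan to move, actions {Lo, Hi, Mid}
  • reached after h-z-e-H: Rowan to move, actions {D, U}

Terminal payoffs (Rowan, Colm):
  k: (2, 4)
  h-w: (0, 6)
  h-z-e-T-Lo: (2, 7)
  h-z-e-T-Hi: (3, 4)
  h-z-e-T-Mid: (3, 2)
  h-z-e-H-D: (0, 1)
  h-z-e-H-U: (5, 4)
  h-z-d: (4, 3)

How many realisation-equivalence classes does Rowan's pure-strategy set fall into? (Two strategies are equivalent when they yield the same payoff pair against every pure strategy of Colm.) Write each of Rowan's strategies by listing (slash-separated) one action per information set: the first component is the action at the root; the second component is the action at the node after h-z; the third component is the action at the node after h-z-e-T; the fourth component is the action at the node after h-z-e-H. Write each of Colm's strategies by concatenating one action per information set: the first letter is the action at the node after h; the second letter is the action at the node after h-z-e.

Rowan has 24 pure strategies: k/e/Lo/D, k/e/Lo/U, k/e/Hi/D, k/e/Hi/U, k/e/Mid/D, k/e/Mid/U, k/d/Lo/D, k/d/Lo/U, k/d/Hi/D, k/d/Hi/U, k/d/Mid/D, k/d/Mid/U, h/e/Lo/D, h/e/Lo/U, h/e/Hi/D, h/e/Hi/U, h/e/Mid/D, h/e/Mid/U, h/d/Lo/D, h/d/Lo/U, h/d/Hi/D, h/d/Hi/U, h/d/Mid/D, h/d/Mid/U. Columns: wT, wH, zT, zH.
{k/e/Lo/D, k/e/Lo/U, k/e/Hi/D, k/e/Hi/U, k/e/Mid/D, k/e/Mid/U, k/d/Lo/D, k/d/Lo/U, k/d/Hi/D, k/d/Hi/U, k/d/Mid/D, k/d/Mid/U} → row (2,4) (2,4) (2,4) (2,4)
{h/e/Lo/D} → row (0,6) (0,6) (2,7) (0,1)
{h/e/Lo/U} → row (0,6) (0,6) (2,7) (5,4)
{h/e/Hi/D} → row (0,6) (0,6) (3,4) (0,1)
{h/e/Hi/U} → row (0,6) (0,6) (3,4) (5,4)
{h/e/Mid/D} → row (0,6) (0,6) (3,2) (0,1)
{h/e/Mid/U} → row (0,6) (0,6) (3,2) (5,4)
{h/d/Lo/D, h/d/Lo/U, h/d/Hi/D, h/d/Hi/U, h/d/Mid/D, h/d/Mid/U} → row (0,6) (0,6) (4,3) (4,3)
That's 8 distinct rows out of 24 strategies.

8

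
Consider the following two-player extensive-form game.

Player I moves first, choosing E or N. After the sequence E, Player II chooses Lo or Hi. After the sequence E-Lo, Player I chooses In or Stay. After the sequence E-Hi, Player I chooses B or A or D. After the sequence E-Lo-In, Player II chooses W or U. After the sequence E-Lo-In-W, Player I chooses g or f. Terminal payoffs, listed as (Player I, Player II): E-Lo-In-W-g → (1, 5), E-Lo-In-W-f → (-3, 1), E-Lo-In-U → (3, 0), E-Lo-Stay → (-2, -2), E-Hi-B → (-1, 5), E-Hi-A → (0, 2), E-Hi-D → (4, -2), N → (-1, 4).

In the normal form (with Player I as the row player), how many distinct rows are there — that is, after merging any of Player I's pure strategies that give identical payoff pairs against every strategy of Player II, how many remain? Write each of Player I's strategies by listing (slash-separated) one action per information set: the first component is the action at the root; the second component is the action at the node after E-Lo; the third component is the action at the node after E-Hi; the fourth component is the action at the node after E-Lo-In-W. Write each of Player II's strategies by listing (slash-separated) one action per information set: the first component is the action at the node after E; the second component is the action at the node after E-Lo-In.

10

Player I has 24 pure strategies: E/In/B/g, E/In/B/f, E/In/A/g, E/In/A/f, E/In/D/g, E/In/D/f, E/Stay/B/g, E/Stay/B/f, E/Stay/A/g, E/Stay/A/f, E/Stay/D/g, E/Stay/D/f, N/In/B/g, N/In/B/f, N/In/A/g, N/In/A/f, N/In/D/g, N/In/D/f, N/Stay/B/g, N/Stay/B/f, N/Stay/A/g, N/Stay/A/f, N/Stay/D/g, N/Stay/D/f. Columns: Lo/W, Lo/U, Hi/W, Hi/U.
{E/In/B/g} → row (1,5) (3,0) (-1,5) (-1,5)
{E/In/B/f} → row (-3,1) (3,0) (-1,5) (-1,5)
{E/In/A/g} → row (1,5) (3,0) (0,2) (0,2)
{E/In/A/f} → row (-3,1) (3,0) (0,2) (0,2)
{E/In/D/g} → row (1,5) (3,0) (4,-2) (4,-2)
{E/In/D/f} → row (-3,1) (3,0) (4,-2) (4,-2)
{E/Stay/B/g, E/Stay/B/f} → row (-2,-2) (-2,-2) (-1,5) (-1,5)
{E/Stay/A/g, E/Stay/A/f} → row (-2,-2) (-2,-2) (0,2) (0,2)
{E/Stay/D/g, E/Stay/D/f} → row (-2,-2) (-2,-2) (4,-2) (4,-2)
{N/In/B/g, N/In/B/f, N/In/A/g, N/In/A/f, N/In/D/g, N/In/D/f, N/Stay/B/g, N/Stay/B/f, N/Stay/A/g, N/Stay/A/f, N/Stay/D/g, N/Stay/D/f} → row (-1,4) (-1,4) (-1,4) (-1,4)
That's 10 distinct rows out of 24 strategies.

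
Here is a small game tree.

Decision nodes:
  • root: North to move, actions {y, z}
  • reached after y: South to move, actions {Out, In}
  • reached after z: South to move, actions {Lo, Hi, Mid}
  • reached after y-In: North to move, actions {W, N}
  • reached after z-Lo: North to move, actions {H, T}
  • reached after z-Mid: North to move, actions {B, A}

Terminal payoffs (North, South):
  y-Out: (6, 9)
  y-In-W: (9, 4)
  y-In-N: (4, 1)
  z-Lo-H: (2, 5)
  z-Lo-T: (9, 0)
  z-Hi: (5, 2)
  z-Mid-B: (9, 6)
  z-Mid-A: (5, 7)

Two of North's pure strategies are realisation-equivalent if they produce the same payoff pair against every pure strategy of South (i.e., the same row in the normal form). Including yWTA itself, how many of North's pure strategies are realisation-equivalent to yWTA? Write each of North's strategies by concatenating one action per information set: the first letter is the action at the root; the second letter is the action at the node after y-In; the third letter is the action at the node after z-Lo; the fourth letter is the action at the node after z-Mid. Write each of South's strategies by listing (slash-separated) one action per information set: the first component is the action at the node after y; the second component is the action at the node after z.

Row for yWTA (columns Out/Lo, Out/Hi, Out/Mid, In/Lo, In/Hi, In/Mid): (6,9) (6,9) (6,9) (9,4) (9,4) (9,4).
Under yWTA, North's choice at the node after z-Lo and at the node after z-Mid can never be reached regardless of what South does, so varying those choices leaves every outcome unchanged.
Holding the reachable choices fixed and varying the unreachable ones freely already gives 2 × 2 = 4 equivalent strategies.
No other strategy reproduces this row, so those 4 are the full class: yWHB, yWHA, yWTB, yWTA.

4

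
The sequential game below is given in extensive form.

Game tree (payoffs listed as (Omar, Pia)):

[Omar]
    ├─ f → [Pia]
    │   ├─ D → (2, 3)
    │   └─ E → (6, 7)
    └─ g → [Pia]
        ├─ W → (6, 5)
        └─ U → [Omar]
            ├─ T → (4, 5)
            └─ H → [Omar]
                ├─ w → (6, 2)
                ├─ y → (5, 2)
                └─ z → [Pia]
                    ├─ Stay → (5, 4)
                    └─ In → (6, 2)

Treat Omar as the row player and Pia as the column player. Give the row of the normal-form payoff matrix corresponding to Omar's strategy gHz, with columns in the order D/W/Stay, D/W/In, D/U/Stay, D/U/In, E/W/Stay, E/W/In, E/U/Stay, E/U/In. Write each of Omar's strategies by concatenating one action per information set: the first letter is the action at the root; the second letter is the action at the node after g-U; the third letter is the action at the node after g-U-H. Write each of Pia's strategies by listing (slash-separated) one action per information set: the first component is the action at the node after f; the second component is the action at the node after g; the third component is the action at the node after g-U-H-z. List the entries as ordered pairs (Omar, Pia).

(6,5) (6,5) (5,4) (6,2) (6,5) (6,5) (5,4) (6,2)

vs D/W/Stay: Omar plays g → Pia plays W at [g] → (6, 5)
vs D/W/In: Omar plays g → Pia plays W at [g] → (6, 5)
vs D/U/Stay: Omar plays g → Pia plays U at [g] → Omar plays H at [g-U] → Omar plays z at [g-U-H] → Pia plays Stay at [g-U-H-z] → (5, 4)
vs D/U/In: Omar plays g → Pia plays U at [g] → Omar plays H at [g-U] → Omar plays z at [g-U-H] → Pia plays In at [g-U-H-z] → (6, 2)
vs E/W/Stay: Omar plays g → Pia plays W at [g] → (6, 5)
vs E/W/In: Omar plays g → Pia plays W at [g] → (6, 5)
vs E/U/Stay: Omar plays g → Pia plays U at [g] → Omar plays H at [g-U] → Omar plays z at [g-U-H] → Pia plays Stay at [g-U-H-z] → (5, 4)
vs E/U/In: Omar plays g → Pia plays U at [g] → Omar plays H at [g-U] → Omar plays z at [g-U-H] → Pia plays In at [g-U-H-z] → (6, 2)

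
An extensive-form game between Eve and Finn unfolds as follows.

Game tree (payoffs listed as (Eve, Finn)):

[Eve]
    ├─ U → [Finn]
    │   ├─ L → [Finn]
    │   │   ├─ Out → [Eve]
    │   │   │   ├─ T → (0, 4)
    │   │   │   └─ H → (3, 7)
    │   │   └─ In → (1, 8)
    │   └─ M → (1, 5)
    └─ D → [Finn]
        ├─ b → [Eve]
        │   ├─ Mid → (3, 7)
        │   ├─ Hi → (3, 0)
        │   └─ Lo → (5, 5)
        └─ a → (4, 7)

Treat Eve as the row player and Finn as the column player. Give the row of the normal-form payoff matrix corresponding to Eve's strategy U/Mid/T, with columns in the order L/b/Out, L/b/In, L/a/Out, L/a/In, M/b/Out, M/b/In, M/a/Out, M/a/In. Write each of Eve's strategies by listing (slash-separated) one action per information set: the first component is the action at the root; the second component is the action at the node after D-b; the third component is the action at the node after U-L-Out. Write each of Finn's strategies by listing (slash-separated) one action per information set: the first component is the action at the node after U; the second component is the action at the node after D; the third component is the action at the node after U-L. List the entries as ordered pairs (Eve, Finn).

vs L/b/Out: Eve plays U → Finn plays L at [U] → Finn plays Out at [U-L] → Eve plays T at [U-L-Out] → (0, 4)
vs L/b/In: Eve plays U → Finn plays L at [U] → Finn plays In at [U-L] → (1, 8)
vs L/a/Out: Eve plays U → Finn plays L at [U] → Finn plays Out at [U-L] → Eve plays T at [U-L-Out] → (0, 4)
vs L/a/In: Eve plays U → Finn plays L at [U] → Finn plays In at [U-L] → (1, 8)
vs M/b/Out: Eve plays U → Finn plays M at [U] → (1, 5)
vs M/b/In: Eve plays U → Finn plays M at [U] → (1, 5)
vs M/a/Out: Eve plays U → Finn plays M at [U] → (1, 5)
vs M/a/In: Eve plays U → Finn plays M at [U] → (1, 5)

(0,4) (1,8) (0,4) (1,8) (1,5) (1,5) (1,5) (1,5)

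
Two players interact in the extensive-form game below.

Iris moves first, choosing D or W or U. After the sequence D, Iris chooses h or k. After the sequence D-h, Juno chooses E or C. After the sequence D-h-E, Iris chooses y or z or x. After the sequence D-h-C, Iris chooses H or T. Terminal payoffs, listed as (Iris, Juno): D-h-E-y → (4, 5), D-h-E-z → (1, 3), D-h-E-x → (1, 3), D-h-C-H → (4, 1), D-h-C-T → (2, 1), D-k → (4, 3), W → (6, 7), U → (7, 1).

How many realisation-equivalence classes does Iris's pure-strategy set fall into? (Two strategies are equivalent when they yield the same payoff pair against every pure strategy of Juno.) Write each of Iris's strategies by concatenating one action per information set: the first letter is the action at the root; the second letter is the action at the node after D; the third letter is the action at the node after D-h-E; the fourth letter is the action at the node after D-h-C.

7

Iris has 36 pure strategies: DhyH, DhyT, DhzH, DhzT, DhxH, DhxT, DkyH, DkyT, DkzH, DkzT, DkxH, DkxT, WhyH, WhyT, WhzH, WhzT, WhxH, WhxT, WkyH, WkyT, WkzH, WkzT, WkxH, WkxT, UhyH, UhyT, UhzH, UhzT, UhxH, UhxT, UkyH, UkyT, UkzH, UkzT, UkxH, UkxT. Columns: E, C.
{DhyH} → row (4,5) (4,1)
{DhyT} → row (4,5) (2,1)
{DhzH, DhxH} → row (1,3) (4,1)
{DhzT, DhxT} → row (1,3) (2,1)
{DkyH, DkyT, DkzH, DkzT, DkxH, DkxT} → row (4,3) (4,3)
{WhyH, WhyT, WhzH, WhzT, WhxH, WhxT, WkyH, WkyT, WkzH, WkzT, WkxH, WkxT} → row (6,7) (6,7)
{UhyH, UhyT, UhzH, UhzT, UhxH, UhxT, UkyH, UkyT, UkzH, UkzT, UkxH, UkxT} → row (7,1) (7,1)
That's 7 distinct rows out of 36 strategies.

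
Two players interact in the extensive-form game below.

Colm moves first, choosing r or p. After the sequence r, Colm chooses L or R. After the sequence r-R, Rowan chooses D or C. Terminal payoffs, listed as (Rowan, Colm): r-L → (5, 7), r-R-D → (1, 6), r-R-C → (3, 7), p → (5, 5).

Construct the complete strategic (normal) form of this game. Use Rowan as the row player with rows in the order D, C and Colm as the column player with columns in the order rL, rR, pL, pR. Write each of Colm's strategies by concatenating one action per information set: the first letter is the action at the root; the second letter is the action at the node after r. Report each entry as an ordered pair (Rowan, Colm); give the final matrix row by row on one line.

Row D: rL→(5,7), rR→(1,6), pL→(5,5), pR→(5,5)
Row C: rL→(5,7), rR→(3,7), pL→(5,5), pR→(5,5)

D: (5,7) (1,6) (5,5) (5,5) | C: (5,7) (3,7) (5,5) (5,5)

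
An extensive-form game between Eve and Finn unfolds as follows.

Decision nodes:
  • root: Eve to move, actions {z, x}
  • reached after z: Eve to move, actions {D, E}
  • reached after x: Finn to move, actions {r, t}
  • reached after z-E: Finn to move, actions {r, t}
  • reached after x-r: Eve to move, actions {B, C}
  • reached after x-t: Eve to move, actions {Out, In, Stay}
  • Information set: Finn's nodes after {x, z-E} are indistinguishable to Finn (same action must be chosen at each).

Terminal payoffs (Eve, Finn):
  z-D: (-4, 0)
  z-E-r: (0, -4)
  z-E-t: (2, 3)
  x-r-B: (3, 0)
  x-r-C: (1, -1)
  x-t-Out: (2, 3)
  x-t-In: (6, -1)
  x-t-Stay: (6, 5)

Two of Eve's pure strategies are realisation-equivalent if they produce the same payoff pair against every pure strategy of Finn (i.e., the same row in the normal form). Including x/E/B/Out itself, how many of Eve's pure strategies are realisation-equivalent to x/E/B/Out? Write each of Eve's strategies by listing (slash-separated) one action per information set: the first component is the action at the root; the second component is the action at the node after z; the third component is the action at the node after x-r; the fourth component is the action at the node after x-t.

2

Row for x/E/B/Out (columns r, t): (3,0) (2,3).
Under x/E/B/Out, Eve's choice at the node after z can never be reached regardless of what Finn does, so varying those choices leaves every outcome unchanged.
Holding the reachable choices fixed and varying the unreachable one freely already gives 2 equivalent strategies.
No other strategy reproduces this row, so those 2 are the full class: x/D/B/Out, x/E/B/Out.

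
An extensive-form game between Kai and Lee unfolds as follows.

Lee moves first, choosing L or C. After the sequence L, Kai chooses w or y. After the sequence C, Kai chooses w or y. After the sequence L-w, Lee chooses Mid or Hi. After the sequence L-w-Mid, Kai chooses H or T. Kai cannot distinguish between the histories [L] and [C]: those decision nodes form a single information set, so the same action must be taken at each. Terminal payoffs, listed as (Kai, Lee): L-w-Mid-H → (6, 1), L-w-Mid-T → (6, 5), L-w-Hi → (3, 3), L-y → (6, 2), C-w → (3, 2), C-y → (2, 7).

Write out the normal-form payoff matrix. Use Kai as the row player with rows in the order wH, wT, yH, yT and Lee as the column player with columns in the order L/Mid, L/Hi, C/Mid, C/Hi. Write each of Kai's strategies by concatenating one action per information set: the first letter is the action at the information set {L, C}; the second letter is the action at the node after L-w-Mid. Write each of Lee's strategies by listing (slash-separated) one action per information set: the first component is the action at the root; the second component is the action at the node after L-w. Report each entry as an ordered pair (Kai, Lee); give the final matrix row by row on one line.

        L/Mid     L/Hi    C/Mid     C/Hi
  wH    (6,1)    (3,3)    (3,2)    (3,2)
  wT    (6,5)    (3,3)    (3,2)    (3,2)
  yH    (6,2)    (6,2)    (2,7)    (2,7)
  yT    (6,2)    (6,2)    (2,7)    (2,7)

wH: (6,1) (3,3) (3,2) (3,2) | wT: (6,5) (3,3) (3,2) (3,2) | yH: (6,2) (6,2) (2,7) (2,7) | yT: (6,2) (6,2) (2,7) (2,7)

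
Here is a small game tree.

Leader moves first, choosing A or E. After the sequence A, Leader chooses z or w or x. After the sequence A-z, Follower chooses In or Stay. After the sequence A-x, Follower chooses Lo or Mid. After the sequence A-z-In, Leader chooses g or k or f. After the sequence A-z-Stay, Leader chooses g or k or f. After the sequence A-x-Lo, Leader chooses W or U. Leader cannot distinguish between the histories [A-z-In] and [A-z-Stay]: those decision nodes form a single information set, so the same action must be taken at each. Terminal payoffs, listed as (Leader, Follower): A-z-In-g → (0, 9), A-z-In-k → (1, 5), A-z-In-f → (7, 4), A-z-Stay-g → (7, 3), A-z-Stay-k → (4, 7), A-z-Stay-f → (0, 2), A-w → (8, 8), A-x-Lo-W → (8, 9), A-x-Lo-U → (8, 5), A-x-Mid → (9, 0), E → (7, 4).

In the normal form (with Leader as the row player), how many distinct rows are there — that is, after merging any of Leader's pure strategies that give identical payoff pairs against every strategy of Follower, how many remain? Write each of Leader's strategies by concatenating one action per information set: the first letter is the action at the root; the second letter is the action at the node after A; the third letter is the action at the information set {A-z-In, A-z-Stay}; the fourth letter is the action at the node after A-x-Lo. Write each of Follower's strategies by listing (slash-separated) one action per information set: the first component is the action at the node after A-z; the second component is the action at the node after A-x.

7

Leader has 36 pure strategies: AzgW, AzgU, AzkW, AzkU, AzfW, AzfU, AwgW, AwgU, AwkW, AwkU, AwfW, AwfU, AxgW, AxgU, AxkW, AxkU, AxfW, AxfU, EzgW, EzgU, EzkW, EzkU, EzfW, EzfU, EwgW, EwgU, EwkW, EwkU, EwfW, EwfU, ExgW, ExgU, ExkW, ExkU, ExfW, ExfU. Columns: In/Lo, In/Mid, Stay/Lo, Stay/Mid.
{AzgW, AzgU} → row (0,9) (0,9) (7,3) (7,3)
{AzkW, AzkU} → row (1,5) (1,5) (4,7) (4,7)
{AzfW, AzfU} → row (7,4) (7,4) (0,2) (0,2)
{AwgW, AwgU, AwkW, AwkU, AwfW, AwfU} → row (8,8) (8,8) (8,8) (8,8)
{AxgW, AxkW, AxfW} → row (8,9) (9,0) (8,9) (9,0)
{AxgU, AxkU, AxfU} → row (8,5) (9,0) (8,5) (9,0)
{EzgW, EzgU, EzkW, EzkU, EzfW, EzfU, EwgW, EwgU, EwkW, EwkU, EwfW, EwfU, ExgW, ExgU, ExkW, ExkU, ExfW, ExfU} → row (7,4) (7,4) (7,4) (7,4)
That's 7 distinct rows out of 36 strategies.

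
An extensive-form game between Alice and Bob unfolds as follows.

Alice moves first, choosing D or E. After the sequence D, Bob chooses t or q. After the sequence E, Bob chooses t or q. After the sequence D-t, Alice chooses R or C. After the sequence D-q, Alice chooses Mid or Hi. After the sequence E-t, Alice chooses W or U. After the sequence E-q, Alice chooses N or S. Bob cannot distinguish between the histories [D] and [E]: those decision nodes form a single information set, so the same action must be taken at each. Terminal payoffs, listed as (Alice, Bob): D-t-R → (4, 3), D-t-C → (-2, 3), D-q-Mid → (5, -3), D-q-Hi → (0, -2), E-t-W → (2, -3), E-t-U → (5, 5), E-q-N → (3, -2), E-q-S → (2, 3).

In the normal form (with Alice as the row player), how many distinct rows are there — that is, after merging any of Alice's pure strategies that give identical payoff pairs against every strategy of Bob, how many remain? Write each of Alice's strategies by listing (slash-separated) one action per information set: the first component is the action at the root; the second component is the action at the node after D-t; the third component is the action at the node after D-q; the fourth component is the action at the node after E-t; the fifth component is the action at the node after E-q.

8

Alice has 32 pure strategies: D/R/Mid/W/N, D/R/Mid/W/S, D/R/Mid/U/N, D/R/Mid/U/S, D/R/Hi/W/N, D/R/Hi/W/S, D/R/Hi/U/N, D/R/Hi/U/S, D/C/Mid/W/N, D/C/Mid/W/S, D/C/Mid/U/N, D/C/Mid/U/S, D/C/Hi/W/N, D/C/Hi/W/S, D/C/Hi/U/N, D/C/Hi/U/S, E/R/Mid/W/N, E/R/Mid/W/S, E/R/Mid/U/N, E/R/Mid/U/S, E/R/Hi/W/N, E/R/Hi/W/S, E/R/Hi/U/N, E/R/Hi/U/S, E/C/Mid/W/N, E/C/Mid/W/S, E/C/Mid/U/N, E/C/Mid/U/S, E/C/Hi/W/N, E/C/Hi/W/S, E/C/Hi/U/N, E/C/Hi/U/S. Columns: t, q.
{D/R/Mid/W/N, D/R/Mid/W/S, D/R/Mid/U/N, D/R/Mid/U/S} → row (4,3) (5,-3)
{D/R/Hi/W/N, D/R/Hi/W/S, D/R/Hi/U/N, D/R/Hi/U/S} → row (4,3) (0,-2)
{D/C/Mid/W/N, D/C/Mid/W/S, D/C/Mid/U/N, D/C/Mid/U/S} → row (-2,3) (5,-3)
{D/C/Hi/W/N, D/C/Hi/W/S, D/C/Hi/U/N, D/C/Hi/U/S} → row (-2,3) (0,-2)
{E/R/Mid/W/N, E/R/Hi/W/N, E/C/Mid/W/N, E/C/Hi/W/N} → row (2,-3) (3,-2)
{E/R/Mid/W/S, E/R/Hi/W/S, E/C/Mid/W/S, E/C/Hi/W/S} → row (2,-3) (2,3)
{E/R/Mid/U/N, E/R/Hi/U/N, E/C/Mid/U/N, E/C/Hi/U/N} → row (5,5) (3,-2)
{E/R/Mid/U/S, E/R/Hi/U/S, E/C/Mid/U/S, E/C/Hi/U/S} → row (5,5) (2,3)
That's 8 distinct rows out of 32 strategies.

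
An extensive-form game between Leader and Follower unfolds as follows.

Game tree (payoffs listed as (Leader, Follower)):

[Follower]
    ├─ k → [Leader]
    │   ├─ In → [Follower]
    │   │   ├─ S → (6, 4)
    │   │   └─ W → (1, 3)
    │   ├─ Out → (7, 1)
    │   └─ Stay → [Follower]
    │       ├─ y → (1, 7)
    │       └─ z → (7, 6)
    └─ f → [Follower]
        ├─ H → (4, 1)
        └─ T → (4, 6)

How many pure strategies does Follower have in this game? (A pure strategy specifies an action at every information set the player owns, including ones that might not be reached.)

16

Follower owns the root with actions {k, f} — two choices.
Follower owns the node after f with actions {H, T} — two choices.
Follower owns the node after k-In with actions {S, W} — two choices.
Follower owns the node after k-Stay with actions {y, z} — two choices.
A pure strategy fixes one action at each information set independently, so the count is the product 2 × 2 × 2 × 2 = 16.
(For reference, Leader has 3 pure strategies, giving a 16×3 normal-form matrix.)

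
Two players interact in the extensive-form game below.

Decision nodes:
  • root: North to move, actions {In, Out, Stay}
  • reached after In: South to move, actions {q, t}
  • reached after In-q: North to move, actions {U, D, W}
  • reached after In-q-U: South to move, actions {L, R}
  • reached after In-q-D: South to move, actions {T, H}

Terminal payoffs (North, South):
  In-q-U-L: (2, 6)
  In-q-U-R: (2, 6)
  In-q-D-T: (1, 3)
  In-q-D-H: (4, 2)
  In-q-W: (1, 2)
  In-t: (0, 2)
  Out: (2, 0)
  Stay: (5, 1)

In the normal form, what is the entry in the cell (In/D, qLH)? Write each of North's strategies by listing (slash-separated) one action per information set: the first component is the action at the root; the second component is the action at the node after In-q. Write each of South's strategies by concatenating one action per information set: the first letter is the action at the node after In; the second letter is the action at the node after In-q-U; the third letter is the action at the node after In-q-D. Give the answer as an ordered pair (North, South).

Trace the play path from the root:
  North plays In
  South plays q at [In]
  North plays D at [In-q]
  South plays H at [In-q-D]
→ terminal payoff (4, 2).
(South's choice at the node after In-q-U is never reached on this path, so it doesn't affect the outcome.)

(4, 2)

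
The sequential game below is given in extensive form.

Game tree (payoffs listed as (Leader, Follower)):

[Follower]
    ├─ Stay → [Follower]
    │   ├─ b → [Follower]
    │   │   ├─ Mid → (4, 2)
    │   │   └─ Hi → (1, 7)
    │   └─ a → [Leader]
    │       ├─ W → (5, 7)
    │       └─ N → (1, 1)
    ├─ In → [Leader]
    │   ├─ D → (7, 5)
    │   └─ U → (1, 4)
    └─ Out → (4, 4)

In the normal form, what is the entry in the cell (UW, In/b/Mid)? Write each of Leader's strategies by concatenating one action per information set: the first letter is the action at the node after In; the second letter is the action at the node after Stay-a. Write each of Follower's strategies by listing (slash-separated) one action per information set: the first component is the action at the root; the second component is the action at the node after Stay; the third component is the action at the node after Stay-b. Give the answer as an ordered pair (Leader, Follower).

(1, 4)

Trace the play path from the root:
  Follower plays In
  Leader plays U at [In]
→ terminal payoff (1, 4).
(Leader's choice at the node after Stay-a is never reached on this path, so it doesn't affect the outcome.)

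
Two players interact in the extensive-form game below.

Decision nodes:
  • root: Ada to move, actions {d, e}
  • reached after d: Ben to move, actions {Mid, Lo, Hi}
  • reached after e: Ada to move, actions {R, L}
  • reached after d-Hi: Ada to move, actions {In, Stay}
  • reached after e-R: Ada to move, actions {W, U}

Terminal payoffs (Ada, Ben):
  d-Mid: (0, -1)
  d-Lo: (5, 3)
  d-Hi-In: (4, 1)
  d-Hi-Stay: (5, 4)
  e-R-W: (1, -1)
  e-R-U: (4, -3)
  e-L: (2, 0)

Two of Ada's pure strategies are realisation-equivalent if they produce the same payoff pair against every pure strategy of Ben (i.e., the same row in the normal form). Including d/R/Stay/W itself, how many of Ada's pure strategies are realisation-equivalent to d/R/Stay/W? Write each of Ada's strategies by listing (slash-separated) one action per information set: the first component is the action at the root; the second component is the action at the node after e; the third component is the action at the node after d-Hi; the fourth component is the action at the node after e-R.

4

Row for d/R/Stay/W (columns Mid, Lo, Hi): (0,-1) (5,3) (5,4).
Under d/R/Stay/W, Ada's choice at the node after e and at the node after e-R can never be reached regardless of what Ben does, so varying those choices leaves every outcome unchanged.
Holding the reachable choices fixed and varying the unreachable ones freely already gives 2 × 2 = 4 equivalent strategies.
No other strategy reproduces this row, so those 4 are the full class: d/R/Stay/W, d/R/Stay/U, d/L/Stay/W, d/L/Stay/U.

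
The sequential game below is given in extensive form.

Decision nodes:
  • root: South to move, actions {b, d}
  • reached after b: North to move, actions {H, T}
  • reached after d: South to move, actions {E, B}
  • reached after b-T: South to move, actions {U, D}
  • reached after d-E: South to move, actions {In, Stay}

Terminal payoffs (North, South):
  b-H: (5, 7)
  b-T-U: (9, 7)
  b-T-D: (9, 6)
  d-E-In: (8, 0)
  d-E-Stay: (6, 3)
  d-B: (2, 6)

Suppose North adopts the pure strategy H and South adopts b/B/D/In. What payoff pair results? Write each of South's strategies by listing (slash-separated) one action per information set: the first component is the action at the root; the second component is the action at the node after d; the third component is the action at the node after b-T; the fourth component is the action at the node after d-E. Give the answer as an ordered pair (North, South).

(5, 7)

Trace the play path from the root:
  South plays b
  North plays H at [b]
→ terminal payoff (5, 7).
(South's choice at the node after d is never reached on this path, so it doesn't affect the outcome.)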